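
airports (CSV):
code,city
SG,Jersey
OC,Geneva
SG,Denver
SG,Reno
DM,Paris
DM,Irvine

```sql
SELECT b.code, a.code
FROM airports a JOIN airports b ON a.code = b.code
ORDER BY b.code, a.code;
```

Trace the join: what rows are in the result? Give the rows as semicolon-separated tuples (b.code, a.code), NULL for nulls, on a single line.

(DM, DM); (DM, DM); (DM, DM); (DM, DM); (OC, OC); (SG, SG); (SG, SG); (SG, SG); (SG, SG); (SG, SG); (SG, SG); (SG, SG); (SG, SG); (SG, SG)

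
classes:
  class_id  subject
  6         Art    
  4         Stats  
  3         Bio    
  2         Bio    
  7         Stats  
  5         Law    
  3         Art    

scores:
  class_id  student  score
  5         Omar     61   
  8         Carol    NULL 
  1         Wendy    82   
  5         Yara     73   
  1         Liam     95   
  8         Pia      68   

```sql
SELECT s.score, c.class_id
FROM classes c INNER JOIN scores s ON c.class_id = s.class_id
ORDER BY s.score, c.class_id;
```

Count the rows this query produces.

2

INNER JOIN keeps only pairs where the ON condition holds.
Matching on c.class_id = s.class_id.
Matched pairs: 2.
Total: 2 rows.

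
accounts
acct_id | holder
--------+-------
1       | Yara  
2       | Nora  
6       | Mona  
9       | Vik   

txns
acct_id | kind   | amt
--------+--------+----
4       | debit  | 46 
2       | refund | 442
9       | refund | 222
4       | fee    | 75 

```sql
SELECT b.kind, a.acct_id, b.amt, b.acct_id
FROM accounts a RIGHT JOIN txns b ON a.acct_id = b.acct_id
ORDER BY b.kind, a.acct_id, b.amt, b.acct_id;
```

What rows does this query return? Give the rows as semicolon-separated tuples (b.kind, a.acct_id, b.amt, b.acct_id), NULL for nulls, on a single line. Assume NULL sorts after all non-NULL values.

RIGHT JOIN keeps every row from `txns`; unmatched rows get NULL for `accounts`'s columns.
Matching on a.acct_id = b.acct_id.
- acct_id=1: no matching b row.
- acct_id=2: 1 matching b row(s), so 1 row(s) emitted.
- acct_id=6: no matching b row.
- acct_id=9: 1 matching b row(s), so 1 row(s) emitted.
- 2 row(s) from b found no a partner → padded with NULL.
After projecting and ordering:
b.kind | a.acct_id | b.amt | b.acct_id
debit | NULL | 46 | 4
fee | NULL | 75 | 4
refund | 2 | 442 | 2
refund | 9 | 222 | 9

(debit, NULL, 46, 4); (fee, NULL, 75, 4); (refund, 2, 442, 2); (refund, 9, 222, 9)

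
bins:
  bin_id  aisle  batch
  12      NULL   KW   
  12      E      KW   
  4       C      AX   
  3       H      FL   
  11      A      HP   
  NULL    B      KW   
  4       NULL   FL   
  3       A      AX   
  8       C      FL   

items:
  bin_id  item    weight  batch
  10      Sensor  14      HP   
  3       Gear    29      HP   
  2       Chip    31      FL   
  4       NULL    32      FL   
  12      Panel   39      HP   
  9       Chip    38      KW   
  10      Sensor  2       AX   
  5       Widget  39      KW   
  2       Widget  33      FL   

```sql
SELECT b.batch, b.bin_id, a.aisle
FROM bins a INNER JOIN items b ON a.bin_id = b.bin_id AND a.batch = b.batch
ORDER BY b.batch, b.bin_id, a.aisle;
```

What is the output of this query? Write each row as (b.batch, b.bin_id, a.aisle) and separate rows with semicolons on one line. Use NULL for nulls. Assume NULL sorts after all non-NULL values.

INNER JOIN keeps only pairs where the ON condition holds.
Matching on a.bin_id = b.bin_id AND a.batch = b.batch. A NULL in a compared column never satisfies the condition.
- bin_id=12, batch=KW: no matching b row, dropped.
- bin_id=12, batch=KW: no matching b row, dropped.
- bin_id=4, batch=AX: no matching b row, dropped.
- bin_id=3, batch=FL: no matching b row, dropped.
- bin_id=11, batch=HP: no matching b row, dropped.
- bin_id=NULL, batch=KW: no matching b row, dropped.
- bin_id=4, batch=FL: 1 matching b row(s), so 1 row(s) emitted.
- bin_id=3, batch=AX: no matching b row, dropped.
- bin_id=8, batch=FL: no matching b row, dropped.
After projecting and ordering:
b.batch | b.bin_id | a.aisle
FL | 4 | NULL

(FL, 4, NULL)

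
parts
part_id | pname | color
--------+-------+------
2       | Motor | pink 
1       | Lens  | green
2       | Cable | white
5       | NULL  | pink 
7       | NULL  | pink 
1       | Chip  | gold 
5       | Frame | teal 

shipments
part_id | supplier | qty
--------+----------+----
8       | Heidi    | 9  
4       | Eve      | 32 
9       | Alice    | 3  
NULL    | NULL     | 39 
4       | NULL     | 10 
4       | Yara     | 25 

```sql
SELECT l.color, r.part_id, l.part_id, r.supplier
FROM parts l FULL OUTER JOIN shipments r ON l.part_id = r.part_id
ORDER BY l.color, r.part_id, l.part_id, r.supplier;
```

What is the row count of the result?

13

FULL OUTER JOIN keeps every row from both sides; unmatched rows get NULL for the other side's columns.
Matching on l.part_id = r.part_id. A NULL in a compared column never satisfies the condition.
Matched pairs: 0; unmatched l rows kept: 7; unmatched r rows kept: 6.
Total: 0 matched + 13 padded = 13 rows.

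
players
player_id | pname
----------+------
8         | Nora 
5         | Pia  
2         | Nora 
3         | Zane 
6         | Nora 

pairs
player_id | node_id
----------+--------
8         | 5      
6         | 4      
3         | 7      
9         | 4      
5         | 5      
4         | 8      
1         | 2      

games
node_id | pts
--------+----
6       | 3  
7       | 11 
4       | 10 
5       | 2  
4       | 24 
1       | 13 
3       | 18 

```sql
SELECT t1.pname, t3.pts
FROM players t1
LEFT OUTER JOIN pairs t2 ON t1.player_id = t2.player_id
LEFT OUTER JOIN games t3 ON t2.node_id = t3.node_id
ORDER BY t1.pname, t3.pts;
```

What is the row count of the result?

6

Joins associate left-to-right: players LEFT JOIN pairs on player_id gives 5 intermediate row(s).
Then LEFT JOIN `games t3` on node_id: each of those 5 rows is kept; rows whose t2.node_id has no match in t3 get NULL for t3's columns.
Result: 6 row(s).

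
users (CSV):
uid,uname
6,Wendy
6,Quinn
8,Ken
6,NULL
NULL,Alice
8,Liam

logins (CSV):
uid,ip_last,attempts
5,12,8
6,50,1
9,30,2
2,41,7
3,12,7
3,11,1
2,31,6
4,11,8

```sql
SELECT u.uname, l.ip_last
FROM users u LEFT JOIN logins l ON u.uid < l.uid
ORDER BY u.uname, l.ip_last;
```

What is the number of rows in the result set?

6

LEFT JOIN keeps every row from `users`; unmatched rows get NULL for `logins`'s columns.
Matching on u.uid < l.uid. A NULL in a compared column never satisfies the condition.
Matched pairs: 5; unmatched u rows kept: 1.
Total: 5 matched + 1 padded = 6 rows.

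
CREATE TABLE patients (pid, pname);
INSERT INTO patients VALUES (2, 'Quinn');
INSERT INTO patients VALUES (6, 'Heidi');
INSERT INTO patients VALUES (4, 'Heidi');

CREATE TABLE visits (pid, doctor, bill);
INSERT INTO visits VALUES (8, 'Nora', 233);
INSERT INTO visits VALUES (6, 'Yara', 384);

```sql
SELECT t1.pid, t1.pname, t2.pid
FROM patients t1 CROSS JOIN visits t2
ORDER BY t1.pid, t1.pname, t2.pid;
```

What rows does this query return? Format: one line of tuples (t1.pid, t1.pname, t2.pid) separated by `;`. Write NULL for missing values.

(2, Quinn, 6); (2, Quinn, 8); (4, Heidi, 6); (4, Heidi, 8); (6, Heidi, 6); (6, Heidi, 8)

CROSS JOIN pairs every row of `patients` with every row of `visits`: 3 × 2 = 6 rows.
After projecting and ordering:
t1.pid | t1.pname | t2.pid
2 | Quinn | 6
2 | Quinn | 8
4 | Heidi | 6
4 | Heidi | 8
6 | Heidi | 6
6 | Heidi | 8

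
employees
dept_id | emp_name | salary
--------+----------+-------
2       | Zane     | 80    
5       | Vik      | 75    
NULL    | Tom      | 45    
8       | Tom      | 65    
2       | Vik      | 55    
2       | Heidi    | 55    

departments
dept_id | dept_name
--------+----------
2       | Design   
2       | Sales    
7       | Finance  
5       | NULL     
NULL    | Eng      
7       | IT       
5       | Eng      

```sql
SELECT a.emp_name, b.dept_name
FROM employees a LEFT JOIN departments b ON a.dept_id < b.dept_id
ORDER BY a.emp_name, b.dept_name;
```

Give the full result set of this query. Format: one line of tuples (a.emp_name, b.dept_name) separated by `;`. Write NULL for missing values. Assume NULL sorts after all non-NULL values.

(Heidi, Eng); (Heidi, Finance); (Heidi, IT); (Heidi, NULL); (Tom, NULL); (Tom, NULL); (Vik, Eng); (Vik, Finance); (Vik, Finance); (Vik, IT); (Vik, IT); (Vik, NULL); (Zane, Eng); (Zane, Finance); (Zane, IT); (Zane, NULL)

LEFT JOIN keeps every row from `employees`; unmatched rows get NULL for `departments`'s columns.
Matching on a.dept_id < b.dept_id. A NULL in a compared column never satisfies the condition.
- a (dept_id=2) pairs with 4 row(s) of b.
- a (dept_id=5) pairs with 2 row(s) of b.
- a (dept_id=NULL) has no partner → padded with NULL.
- a (dept_id=8) has no partner → padded with NULL.
- a (dept_id=2) pairs with 4 row(s) of b.
- a (dept_id=2) pairs with 4 row(s) of b.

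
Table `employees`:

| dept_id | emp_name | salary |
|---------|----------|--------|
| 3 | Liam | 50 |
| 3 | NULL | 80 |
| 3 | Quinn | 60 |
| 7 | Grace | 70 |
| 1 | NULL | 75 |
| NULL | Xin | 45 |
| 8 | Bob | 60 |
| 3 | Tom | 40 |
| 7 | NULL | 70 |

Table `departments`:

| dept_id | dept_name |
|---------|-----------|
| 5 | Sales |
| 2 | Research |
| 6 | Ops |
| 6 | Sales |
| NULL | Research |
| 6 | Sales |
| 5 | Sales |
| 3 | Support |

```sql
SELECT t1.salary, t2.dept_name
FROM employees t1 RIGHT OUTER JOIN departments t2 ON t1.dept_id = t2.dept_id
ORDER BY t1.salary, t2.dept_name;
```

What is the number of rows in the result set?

RIGHT JOIN keeps every row from `departments`; unmatched rows get NULL for `employees`'s columns.
Matching on t1.dept_id = t2.dept_id. A NULL in a compared column never satisfies the condition.
Matched pairs: 4; unmatched t2 rows kept: 7.
Total: 4 matched + 7 padded = 11 rows.

11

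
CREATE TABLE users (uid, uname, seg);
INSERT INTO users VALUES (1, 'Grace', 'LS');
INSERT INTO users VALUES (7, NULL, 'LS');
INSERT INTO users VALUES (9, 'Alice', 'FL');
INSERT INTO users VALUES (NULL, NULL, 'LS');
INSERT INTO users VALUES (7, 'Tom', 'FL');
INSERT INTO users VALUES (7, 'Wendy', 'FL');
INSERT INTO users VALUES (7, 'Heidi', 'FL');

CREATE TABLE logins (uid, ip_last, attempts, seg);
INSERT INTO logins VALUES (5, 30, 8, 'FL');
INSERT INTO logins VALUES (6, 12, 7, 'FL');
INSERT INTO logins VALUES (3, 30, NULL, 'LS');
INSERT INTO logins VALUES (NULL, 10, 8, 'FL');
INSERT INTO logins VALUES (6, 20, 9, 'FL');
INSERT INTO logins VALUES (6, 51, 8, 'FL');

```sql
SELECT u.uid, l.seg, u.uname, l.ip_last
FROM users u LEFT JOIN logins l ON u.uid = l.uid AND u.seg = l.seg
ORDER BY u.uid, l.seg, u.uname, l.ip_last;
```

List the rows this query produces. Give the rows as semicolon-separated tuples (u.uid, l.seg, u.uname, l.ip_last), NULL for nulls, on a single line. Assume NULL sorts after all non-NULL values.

(1, NULL, Grace, NULL); (7, NULL, Heidi, NULL); (7, NULL, Tom, NULL); (7, NULL, Wendy, NULL); (7, NULL, NULL, NULL); (9, NULL, Alice, NULL); (NULL, NULL, NULL, NULL)

LEFT JOIN keeps every row from `users`; unmatched rows get NULL for `logins`'s columns.
Matching on u.uid = l.uid AND u.seg = l.seg. A NULL in a compared column never satisfies the condition.
- u (uid=1, seg=LS) has no partner → padded with NULL.
- u (uid=7, seg=LS) has no partner → padded with NULL.
- u (uid=9, seg=FL) has no partner → padded with NULL.
- u (uid=NULL, seg=LS) has no partner → padded with NULL.
- u (uid=7, seg=FL) has no partner → padded with NULL.
- u (uid=7, seg=FL) has no partner → padded with NULL.
- u (uid=7, seg=FL) has no partner → padded with NULL.
After projecting and ordering:
u.uid | l.seg | u.uname | l.ip_last
1 | NULL | Grace | NULL
7 | NULL | Heidi | NULL
7 | NULL | Tom | NULL
7 | NULL | Wendy | NULL
7 | NULL | NULL | NULL
9 | NULL | Alice | NULL
NULL | NULL | NULL | NULL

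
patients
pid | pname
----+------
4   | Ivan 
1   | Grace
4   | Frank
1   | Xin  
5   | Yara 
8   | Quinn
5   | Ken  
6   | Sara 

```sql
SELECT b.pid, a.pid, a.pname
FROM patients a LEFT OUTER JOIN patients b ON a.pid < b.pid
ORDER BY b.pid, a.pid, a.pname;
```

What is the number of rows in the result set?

26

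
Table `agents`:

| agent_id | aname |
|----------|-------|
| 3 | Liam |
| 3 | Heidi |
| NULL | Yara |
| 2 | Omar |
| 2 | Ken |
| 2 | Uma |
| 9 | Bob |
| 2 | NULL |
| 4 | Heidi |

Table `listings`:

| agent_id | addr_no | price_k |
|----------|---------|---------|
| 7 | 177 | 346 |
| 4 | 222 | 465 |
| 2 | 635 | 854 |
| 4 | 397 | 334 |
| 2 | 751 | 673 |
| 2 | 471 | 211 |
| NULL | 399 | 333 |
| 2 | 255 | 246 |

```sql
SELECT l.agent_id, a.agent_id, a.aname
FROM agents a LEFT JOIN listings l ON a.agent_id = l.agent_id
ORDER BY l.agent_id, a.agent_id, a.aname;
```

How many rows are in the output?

LEFT JOIN keeps every row from `agents`; unmatched rows get NULL for `listings`'s columns.
Matching on a.agent_id = l.agent_id. A NULL in a compared column never satisfies the condition.
- agent_id=3: no l row matches, row kept with l columns NULL.
- agent_id=3: no l row matches, row kept with l columns NULL.
- agent_id=NULL: no l row matches, row kept with l columns NULL.
- agent_id=2: 4 matching l row(s), so 4 row(s) emitted.
- agent_id=2: 4 matching l row(s), so 4 row(s) emitted.
- agent_id=2: 4 matching l row(s), so 4 row(s) emitted.
- agent_id=9: no l row matches, row kept with l columns NULL.
- agent_id=2: 4 matching l row(s), so 4 row(s) emitted.
- agent_id=4: 2 matching l row(s), so 2 row(s) emitted.
Total: 18 matched + 4 padded = 22 rows.

22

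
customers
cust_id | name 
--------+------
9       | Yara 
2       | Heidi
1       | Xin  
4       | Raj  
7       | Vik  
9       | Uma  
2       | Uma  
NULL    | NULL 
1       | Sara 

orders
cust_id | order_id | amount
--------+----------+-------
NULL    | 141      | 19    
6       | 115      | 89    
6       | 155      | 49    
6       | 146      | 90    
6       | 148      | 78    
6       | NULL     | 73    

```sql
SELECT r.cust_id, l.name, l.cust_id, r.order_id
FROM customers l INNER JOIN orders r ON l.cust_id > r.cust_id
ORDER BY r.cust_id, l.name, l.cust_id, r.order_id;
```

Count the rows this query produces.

INNER JOIN keeps only pairs where the ON condition holds.
Matching on l.cust_id > r.cust_id. A NULL in a compared column never satisfies the condition.
- l (cust_id=9) pairs with 5 row(s) of r.
- l (cust_id=2) has no partner → excluded.
- l (cust_id=1) has no partner → excluded.
- l (cust_id=4) has no partner → excluded.
- l (cust_id=7) pairs with 5 row(s) of r.
- l (cust_id=9) pairs with 5 row(s) of r.
- l (cust_id=2) has no partner → excluded.
- l (cust_id=NULL) has no partner → excluded.
- l (cust_id=1) has no partner → excluded.
Total: 15 rows.

15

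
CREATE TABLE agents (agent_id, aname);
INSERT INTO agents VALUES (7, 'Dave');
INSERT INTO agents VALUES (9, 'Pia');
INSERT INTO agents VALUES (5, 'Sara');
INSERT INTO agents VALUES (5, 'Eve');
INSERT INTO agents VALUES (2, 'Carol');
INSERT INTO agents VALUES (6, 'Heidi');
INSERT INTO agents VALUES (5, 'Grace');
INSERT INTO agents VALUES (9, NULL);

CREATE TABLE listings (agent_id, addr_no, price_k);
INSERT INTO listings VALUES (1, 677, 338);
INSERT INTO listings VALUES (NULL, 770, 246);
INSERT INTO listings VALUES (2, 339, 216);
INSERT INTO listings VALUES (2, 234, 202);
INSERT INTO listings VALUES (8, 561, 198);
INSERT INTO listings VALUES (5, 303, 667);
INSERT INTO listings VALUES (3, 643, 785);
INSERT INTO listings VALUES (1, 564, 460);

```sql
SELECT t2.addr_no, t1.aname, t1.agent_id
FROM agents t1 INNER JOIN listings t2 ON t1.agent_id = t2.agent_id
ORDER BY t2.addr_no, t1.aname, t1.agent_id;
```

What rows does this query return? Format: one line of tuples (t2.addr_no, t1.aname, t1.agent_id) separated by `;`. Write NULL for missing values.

INNER JOIN keeps only pairs where the ON condition holds.
Matching on t1.agent_id = t2.agent_id. A NULL in a compared column never satisfies the condition.
Matched pairs: 5.

(234, Carol, 2); (303, Eve, 5); (303, Grace, 5); (303, Sara, 5); (339, Carol, 2)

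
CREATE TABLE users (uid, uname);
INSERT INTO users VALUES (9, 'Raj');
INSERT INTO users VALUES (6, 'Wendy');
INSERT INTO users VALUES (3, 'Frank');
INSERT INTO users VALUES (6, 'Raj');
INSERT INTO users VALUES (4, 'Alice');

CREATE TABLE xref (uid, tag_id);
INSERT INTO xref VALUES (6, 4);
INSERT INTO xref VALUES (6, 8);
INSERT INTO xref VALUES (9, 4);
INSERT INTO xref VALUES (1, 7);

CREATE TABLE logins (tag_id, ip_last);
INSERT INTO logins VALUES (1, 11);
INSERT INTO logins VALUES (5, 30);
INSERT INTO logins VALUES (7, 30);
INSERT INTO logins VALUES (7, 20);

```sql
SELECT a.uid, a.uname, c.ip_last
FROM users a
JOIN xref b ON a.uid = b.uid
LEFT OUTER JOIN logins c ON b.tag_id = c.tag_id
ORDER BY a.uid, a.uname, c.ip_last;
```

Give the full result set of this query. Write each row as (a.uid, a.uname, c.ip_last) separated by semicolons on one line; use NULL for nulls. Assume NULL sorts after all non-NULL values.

(6, Raj, NULL); (6, Raj, NULL); (6, Wendy, NULL); (6, Wendy, NULL); (9, Raj, NULL)

Step 1 — a INNER JOIN b on uid → 5 row(s).
Then LEFT JOIN `logins c` on tag_id: each of those 5 rows is kept; rows whose b.tag_id has no match in c get NULL for c's columns.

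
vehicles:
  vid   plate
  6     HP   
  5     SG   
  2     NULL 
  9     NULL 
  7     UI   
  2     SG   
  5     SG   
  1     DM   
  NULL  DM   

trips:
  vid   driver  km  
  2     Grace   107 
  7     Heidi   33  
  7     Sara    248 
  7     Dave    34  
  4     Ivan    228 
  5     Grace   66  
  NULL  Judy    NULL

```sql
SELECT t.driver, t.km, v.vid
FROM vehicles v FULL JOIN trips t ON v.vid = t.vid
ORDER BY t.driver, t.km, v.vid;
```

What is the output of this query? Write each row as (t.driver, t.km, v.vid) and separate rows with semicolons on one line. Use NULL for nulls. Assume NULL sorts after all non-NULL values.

(Dave, 34, 7); (Grace, 66, 5); (Grace, 66, 5); (Grace, 107, 2); (Grace, 107, 2); (Heidi, 33, 7); (Ivan, 228, NULL); (Judy, NULL, NULL); (Sara, 248, 7); (NULL, NULL, 1); (NULL, NULL, 6); (NULL, NULL, 9); (NULL, NULL, NULL)

FULL OUTER JOIN keeps every row from both sides; unmatched rows get NULL for the other side's columns.
Matching on v.vid = t.vid. A NULL in a compared column never satisfies the condition.
Matched pairs: 7; unmatched v rows kept: 4; unmatched t rows kept: 2.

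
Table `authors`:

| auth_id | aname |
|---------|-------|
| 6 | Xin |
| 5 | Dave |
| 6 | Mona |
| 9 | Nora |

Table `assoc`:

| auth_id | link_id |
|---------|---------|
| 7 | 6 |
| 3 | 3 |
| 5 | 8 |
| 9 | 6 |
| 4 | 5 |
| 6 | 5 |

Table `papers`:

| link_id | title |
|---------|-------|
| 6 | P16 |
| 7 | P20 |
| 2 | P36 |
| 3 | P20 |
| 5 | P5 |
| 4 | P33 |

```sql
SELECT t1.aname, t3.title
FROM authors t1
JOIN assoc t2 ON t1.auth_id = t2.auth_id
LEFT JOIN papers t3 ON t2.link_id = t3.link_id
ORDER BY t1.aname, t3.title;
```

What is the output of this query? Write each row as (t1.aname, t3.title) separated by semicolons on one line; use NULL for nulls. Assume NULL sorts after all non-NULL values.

(Dave, NULL); (Mona, P5); (Nora, P16); (Xin, P5)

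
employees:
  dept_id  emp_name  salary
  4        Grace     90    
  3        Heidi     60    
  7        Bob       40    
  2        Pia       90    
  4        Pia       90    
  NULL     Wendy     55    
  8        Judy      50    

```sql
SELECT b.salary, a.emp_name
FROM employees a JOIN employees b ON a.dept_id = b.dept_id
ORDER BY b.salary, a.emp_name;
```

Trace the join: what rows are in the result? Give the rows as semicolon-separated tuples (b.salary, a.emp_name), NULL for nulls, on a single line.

(40, Bob); (50, Judy); (60, Heidi); (90, Grace); (90, Grace); (90, Pia); (90, Pia); (90, Pia)

INNER JOIN keeps only pairs where the ON condition holds.
Matching on a.dept_id = b.dept_id. A NULL in a compared column never satisfies the condition.
- a row (dept_id=4): matches 2 b row(s) → 2 output row(s).
- a row (dept_id=3): matches 1 b row(s) → 1 output row(s).
- a row (dept_id=7): matches 1 b row(s) → 1 output row(s).
- a row (dept_id=2): matches 1 b row(s) → 1 output row(s).
- a row (dept_id=4): matches 2 b row(s) → 2 output row(s).
- a row (dept_id=NULL): no match → dropped.
- a row (dept_id=8): matches 1 b row(s) → 1 output row(s).
After projecting and ordering:
b.salary | a.emp_name
40 | Bob
50 | Judy
60 | Heidi
90 | Grace
90 | Grace
90 | Pia
90 | Pia
90 | Pia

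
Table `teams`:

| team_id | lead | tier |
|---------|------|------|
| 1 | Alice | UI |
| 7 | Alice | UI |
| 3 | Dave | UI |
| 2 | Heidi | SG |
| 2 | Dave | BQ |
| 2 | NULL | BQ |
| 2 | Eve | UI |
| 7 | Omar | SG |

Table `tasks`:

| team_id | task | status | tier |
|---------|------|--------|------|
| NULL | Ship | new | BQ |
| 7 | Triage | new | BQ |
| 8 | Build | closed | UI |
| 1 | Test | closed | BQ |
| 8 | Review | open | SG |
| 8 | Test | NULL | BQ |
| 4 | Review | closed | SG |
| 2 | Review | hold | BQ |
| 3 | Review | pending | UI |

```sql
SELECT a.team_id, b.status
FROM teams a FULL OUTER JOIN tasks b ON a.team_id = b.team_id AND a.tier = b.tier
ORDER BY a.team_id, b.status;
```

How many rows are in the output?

15

FULL OUTER JOIN keeps every row from both sides; unmatched rows get NULL for the other side's columns.
Matching on a.team_id = b.team_id AND a.tier = b.tier. A NULL in a compared column never satisfies the condition.
- a row (team_id=1, tier=UI): no match → kept, b columns NULL.
- a row (team_id=7, tier=UI): no match → kept, b columns NULL.
- a row (team_id=3, tier=UI): matches 1 b row(s) → 1 output row(s).
- a row (team_id=2, tier=SG): no match → kept, b columns NULL.
- a row (team_id=2, tier=BQ): matches 1 b row(s) → 1 output row(s).
- a row (team_id=2, tier=BQ): matches 1 b row(s) → 1 output row(s).
- a row (team_id=2, tier=UI): no match → kept, b columns NULL.
- a row (team_id=7, tier=SG): no match → kept, b columns NULL.
- plus 7 unmatched b row(s), each kept with NULL a columns.
Total: 3 matched + 12 padded = 15 rows.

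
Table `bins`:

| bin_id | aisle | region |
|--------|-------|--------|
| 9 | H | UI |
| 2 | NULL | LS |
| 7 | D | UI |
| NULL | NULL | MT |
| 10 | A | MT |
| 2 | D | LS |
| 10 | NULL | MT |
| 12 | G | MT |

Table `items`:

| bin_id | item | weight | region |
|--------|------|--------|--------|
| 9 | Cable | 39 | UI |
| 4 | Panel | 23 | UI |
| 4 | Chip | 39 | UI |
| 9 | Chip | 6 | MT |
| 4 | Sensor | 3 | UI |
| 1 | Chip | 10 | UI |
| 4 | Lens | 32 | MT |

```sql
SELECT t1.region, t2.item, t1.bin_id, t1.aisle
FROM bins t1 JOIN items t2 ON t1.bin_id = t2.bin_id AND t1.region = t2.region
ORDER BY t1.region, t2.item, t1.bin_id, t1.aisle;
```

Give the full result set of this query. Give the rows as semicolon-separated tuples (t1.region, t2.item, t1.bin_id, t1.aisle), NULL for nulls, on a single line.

INNER JOIN keeps only pairs where the ON condition holds.
Matching on t1.bin_id = t2.bin_id AND t1.region = t2.region. A NULL in a compared column never satisfies the condition.
- t1 (bin_id=9, region=UI) pairs with 1 row(s) of t2.
- t1 (bin_id=2, region=LS) has no partner → excluded.
- t1 (bin_id=7, region=UI) has no partner → excluded.
- t1 (bin_id=NULL, region=MT) has no partner → excluded.
- t1 (bin_id=10, region=MT) has no partner → excluded.
- t1 (bin_id=2, region=LS) has no partner → excluded.
- t1 (bin_id=10, region=MT) has no partner → excluded.
- t1 (bin_id=12, region=MT) has no partner → excluded.
After projecting and ordering:
t1.region | t2.item | t1.bin_id | t1.aisle
UI | Cable | 9 | H

(UI, Cable, 9, H)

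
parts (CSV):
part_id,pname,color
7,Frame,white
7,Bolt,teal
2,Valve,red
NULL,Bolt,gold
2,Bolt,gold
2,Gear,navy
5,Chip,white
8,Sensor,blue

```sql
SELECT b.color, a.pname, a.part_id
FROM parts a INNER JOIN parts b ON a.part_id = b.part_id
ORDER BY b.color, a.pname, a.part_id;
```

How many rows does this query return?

INNER JOIN keeps only pairs where the ON condition holds.
Matching on a.part_id = b.part_id. A NULL in a compared column never satisfies the condition.
- a (part_id=7) pairs with 2 row(s) of b.
- a (part_id=7) pairs with 2 row(s) of b.
- a (part_id=2) pairs with 3 row(s) of b.
- a (part_id=NULL) has no partner → excluded.
- a (part_id=2) pairs with 3 row(s) of b.
- a (part_id=2) pairs with 3 row(s) of b.
- a (part_id=5) pairs with 1 row(s) of b.
- a (part_id=8) pairs with 1 row(s) of b.
Total: 15 rows.

15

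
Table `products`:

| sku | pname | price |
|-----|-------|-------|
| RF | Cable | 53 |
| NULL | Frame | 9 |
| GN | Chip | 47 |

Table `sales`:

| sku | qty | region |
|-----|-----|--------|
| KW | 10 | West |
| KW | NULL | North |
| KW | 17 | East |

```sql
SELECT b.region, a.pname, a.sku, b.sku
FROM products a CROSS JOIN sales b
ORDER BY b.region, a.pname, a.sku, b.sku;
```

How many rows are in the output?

9

CROSS JOIN pairs every row of `products` with every row of `sales`: 3 × 3 = 9 rows.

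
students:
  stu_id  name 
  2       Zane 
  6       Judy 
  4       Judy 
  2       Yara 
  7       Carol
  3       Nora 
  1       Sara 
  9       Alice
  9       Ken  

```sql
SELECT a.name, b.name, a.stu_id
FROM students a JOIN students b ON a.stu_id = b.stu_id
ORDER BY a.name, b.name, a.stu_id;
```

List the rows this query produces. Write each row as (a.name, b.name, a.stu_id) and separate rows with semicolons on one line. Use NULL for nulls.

INNER JOIN keeps only pairs where the ON condition holds.
Matching on a.stu_id = b.stu_id.
- a[0] stu_id=2 → 2 match(es) in b → 2 row(s).
- a[1] stu_id=6 → 1 match(es) in b → 1 row(s).
- a[2] stu_id=4 → 1 match(es) in b → 1 row(s).
- a[3] stu_id=2 → 2 match(es) in b → 2 row(s).
- a[4] stu_id=7 → 1 match(es) in b → 1 row(s).
- a[5] stu_id=3 → 1 match(es) in b → 1 row(s).
- a[6] stu_id=1 → 1 match(es) in b → 1 row(s).
- a[7] stu_id=9 → 2 match(es) in b → 2 row(s).
- a[8] stu_id=9 → 2 match(es) in b → 2 row(s).

(Alice, Alice, 9); (Alice, Ken, 9); (Carol, Carol, 7); (Judy, Judy, 4); (Judy, Judy, 6); (Ken, Alice, 9); (Ken, Ken, 9); (Nora, Nora, 3); (Sara, Sara, 1); (Yara, Yara, 2); (Yara, Zane, 2); (Zane, Yara, 2); (Zane, Zane, 2)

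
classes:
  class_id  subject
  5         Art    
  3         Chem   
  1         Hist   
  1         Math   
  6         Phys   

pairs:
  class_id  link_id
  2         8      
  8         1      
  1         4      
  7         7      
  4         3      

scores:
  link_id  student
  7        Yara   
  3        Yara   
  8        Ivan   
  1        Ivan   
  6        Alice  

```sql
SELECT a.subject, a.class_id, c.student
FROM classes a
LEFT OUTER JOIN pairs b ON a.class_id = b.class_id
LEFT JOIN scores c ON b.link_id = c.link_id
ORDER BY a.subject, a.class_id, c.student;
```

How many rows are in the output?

Step 1 — a LEFT JOIN b on class_id → 5 row(s).
Then LEFT JOIN `scores c` on link_id: each of those 5 rows is kept; rows whose b.link_id has no match in c get NULL for c's columns.
Result: 5 row(s).

5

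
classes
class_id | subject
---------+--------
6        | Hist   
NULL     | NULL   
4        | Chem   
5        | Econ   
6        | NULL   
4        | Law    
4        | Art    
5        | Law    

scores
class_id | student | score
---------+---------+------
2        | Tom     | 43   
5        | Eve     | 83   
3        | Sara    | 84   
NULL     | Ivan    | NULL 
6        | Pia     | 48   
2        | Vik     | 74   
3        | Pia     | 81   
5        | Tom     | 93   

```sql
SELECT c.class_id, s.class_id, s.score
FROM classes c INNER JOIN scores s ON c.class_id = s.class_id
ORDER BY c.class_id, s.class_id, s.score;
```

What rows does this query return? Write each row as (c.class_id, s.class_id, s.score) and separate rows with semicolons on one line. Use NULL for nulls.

INNER JOIN keeps only pairs where the ON condition holds.
Matching on c.class_id = s.class_id. A NULL in a compared column never satisfies the condition.
Matched pairs: 6.

(5, 5, 83); (5, 5, 83); (5, 5, 93); (5, 5, 93); (6, 6, 48); (6, 6, 48)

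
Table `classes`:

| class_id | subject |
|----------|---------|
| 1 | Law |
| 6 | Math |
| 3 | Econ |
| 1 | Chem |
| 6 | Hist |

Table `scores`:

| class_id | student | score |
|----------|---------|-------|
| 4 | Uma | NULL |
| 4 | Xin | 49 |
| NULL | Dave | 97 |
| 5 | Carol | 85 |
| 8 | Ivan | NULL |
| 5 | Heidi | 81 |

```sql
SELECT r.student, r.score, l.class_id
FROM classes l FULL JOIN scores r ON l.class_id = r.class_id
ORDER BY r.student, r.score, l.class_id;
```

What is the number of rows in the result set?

11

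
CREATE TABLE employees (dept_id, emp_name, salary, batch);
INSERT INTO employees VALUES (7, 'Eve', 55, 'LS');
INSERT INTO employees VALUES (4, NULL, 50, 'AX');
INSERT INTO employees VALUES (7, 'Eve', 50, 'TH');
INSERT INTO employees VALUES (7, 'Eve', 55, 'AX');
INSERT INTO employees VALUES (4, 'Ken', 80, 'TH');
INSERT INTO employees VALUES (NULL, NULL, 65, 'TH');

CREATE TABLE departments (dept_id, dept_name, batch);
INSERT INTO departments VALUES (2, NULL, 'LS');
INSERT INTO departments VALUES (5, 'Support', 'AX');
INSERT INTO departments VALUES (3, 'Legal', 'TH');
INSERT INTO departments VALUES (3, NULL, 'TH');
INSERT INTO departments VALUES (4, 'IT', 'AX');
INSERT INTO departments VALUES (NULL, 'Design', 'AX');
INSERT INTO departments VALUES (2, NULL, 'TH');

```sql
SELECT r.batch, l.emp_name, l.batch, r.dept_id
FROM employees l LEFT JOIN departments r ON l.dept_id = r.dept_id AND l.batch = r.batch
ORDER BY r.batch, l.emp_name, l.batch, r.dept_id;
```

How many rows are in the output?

6

LEFT JOIN keeps every row from `employees`; unmatched rows get NULL for `departments`'s columns.
Matching on l.dept_id = r.dept_id AND l.batch = r.batch. A NULL in a compared column never satisfies the condition.
- l (dept_id=7, batch=LS) has no partner → padded with NULL.
- l (dept_id=4, batch=AX) pairs with 1 row(s) of r.
- l (dept_id=7, batch=TH) has no partner → padded with NULL.
- l (dept_id=7, batch=AX) has no partner → padded with NULL.
- l (dept_id=4, batch=TH) has no partner → padded with NULL.
- l (dept_id=NULL, batch=TH) has no partner → padded with NULL.
Total: 1 matched + 5 padded = 6 rows.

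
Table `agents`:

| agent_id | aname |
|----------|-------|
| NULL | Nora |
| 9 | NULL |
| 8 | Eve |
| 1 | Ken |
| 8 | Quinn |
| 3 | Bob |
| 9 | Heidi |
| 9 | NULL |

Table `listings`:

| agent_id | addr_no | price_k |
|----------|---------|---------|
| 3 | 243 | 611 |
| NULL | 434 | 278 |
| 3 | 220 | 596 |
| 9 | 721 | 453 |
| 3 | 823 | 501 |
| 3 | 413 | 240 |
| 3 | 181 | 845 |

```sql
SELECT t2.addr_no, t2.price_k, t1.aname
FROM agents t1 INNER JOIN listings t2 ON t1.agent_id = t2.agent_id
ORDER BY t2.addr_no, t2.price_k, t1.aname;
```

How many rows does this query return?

INNER JOIN keeps only pairs where the ON condition holds.
Matching on t1.agent_id = t2.agent_id. A NULL in a compared column never satisfies the condition.
- t1[0] agent_id=NULL → no match; dropped.
- t1[1] agent_id=9 → 1 match(es) in t2 → 1 row(s).
- t1[2] agent_id=8 → no match; dropped.
- t1[3] agent_id=1 → no match; dropped.
- t1[4] agent_id=8 → no match; dropped.
- t1[5] agent_id=3 → 5 match(es) in t2 → 5 row(s).
- t1[6] agent_id=9 → 1 match(es) in t2 → 1 row(s).
- t1[7] agent_id=9 → 1 match(es) in t2 → 1 row(s).
Total: 8 rows.

8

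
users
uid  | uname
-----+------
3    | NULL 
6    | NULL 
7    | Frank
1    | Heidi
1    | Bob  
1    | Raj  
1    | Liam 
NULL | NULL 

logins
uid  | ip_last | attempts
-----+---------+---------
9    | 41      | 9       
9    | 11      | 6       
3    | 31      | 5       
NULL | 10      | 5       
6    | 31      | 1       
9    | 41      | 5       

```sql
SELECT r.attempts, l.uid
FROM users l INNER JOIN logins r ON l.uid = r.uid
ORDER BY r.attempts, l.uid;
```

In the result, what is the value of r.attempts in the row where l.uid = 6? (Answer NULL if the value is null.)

INNER JOIN keeps only pairs where the ON condition holds.
Matching on l.uid = r.uid. A NULL in a compared column never satisfies the condition.
Matched pairs: 2.

1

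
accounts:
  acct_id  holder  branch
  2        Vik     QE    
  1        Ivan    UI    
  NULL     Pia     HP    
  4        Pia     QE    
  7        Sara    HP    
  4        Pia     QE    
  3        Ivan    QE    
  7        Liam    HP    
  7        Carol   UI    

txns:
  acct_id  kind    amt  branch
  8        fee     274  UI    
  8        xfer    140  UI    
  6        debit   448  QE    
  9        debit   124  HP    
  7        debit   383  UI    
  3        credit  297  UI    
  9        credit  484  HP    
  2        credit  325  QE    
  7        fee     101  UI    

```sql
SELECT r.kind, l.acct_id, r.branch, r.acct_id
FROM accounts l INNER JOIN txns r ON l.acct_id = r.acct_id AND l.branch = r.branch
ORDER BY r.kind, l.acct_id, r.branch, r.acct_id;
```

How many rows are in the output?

3

INNER JOIN keeps only pairs where the ON condition holds.
Matching on l.acct_id = r.acct_id AND l.branch = r.branch. A NULL in a compared column never satisfies the condition.
- l[0] acct_id=2, branch=QE → 1 match(es) in r → 1 row(s).
- l[1] acct_id=1, branch=UI → no match; dropped.
- l[2] acct_id=NULL, branch=HP → no match; dropped.
- l[3] acct_id=4, branch=QE → no match; dropped.
- l[4] acct_id=7, branch=HP → no match; dropped.
- l[5] acct_id=4, branch=QE → no match; dropped.
- l[6] acct_id=3, branch=QE → no match; dropped.
- l[7] acct_id=7, branch=HP → no match; dropped.
- l[8] acct_id=7, branch=UI → 2 match(es) in r → 2 row(s).
Total: 3 rows.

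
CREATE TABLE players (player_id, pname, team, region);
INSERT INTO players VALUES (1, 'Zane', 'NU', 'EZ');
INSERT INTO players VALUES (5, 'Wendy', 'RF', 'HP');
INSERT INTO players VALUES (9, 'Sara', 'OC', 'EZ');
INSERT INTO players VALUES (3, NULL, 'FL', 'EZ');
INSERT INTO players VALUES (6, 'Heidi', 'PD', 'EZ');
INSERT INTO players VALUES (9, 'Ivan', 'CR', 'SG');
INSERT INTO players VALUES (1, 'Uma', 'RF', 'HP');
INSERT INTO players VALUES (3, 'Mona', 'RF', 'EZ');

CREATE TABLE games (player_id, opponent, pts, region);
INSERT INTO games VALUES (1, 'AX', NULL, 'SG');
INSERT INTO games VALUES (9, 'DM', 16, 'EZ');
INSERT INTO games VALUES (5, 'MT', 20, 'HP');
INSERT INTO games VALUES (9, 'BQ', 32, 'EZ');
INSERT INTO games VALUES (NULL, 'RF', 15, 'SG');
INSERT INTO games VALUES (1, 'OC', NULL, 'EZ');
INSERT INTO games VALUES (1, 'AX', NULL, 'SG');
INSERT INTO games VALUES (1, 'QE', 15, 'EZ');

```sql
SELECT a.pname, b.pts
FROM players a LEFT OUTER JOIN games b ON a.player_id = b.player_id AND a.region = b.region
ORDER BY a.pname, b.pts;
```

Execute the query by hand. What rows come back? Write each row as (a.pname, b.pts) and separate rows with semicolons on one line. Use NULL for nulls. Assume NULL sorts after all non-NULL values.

(Heidi, NULL); (Ivan, NULL); (Mona, NULL); (Sara, 16); (Sara, 32); (Uma, NULL); (Wendy, 20); (Zane, 15); (Zane, NULL); (NULL, NULL)

LEFT JOIN keeps every row from `players`; unmatched rows get NULL for `games`'s columns.
Matching on a.player_id = b.player_id AND a.region = b.region. A NULL in a compared column never satisfies the condition.
Matched pairs: 5; unmatched a rows kept: 5.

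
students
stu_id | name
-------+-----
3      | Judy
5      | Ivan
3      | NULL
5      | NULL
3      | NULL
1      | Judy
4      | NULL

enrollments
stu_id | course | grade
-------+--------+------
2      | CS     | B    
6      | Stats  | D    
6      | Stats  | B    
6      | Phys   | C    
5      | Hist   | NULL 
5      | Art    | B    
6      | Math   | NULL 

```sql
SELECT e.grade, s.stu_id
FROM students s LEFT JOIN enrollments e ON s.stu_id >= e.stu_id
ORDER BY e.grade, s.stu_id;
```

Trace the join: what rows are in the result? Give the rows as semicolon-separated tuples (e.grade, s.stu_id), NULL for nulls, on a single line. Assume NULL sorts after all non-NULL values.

LEFT JOIN keeps every row from `students`; unmatched rows get NULL for `enrollments`'s columns.
Matching on s.stu_id >= e.stu_id.
Matched pairs: 10; unmatched s rows kept: 1.

(B, 3); (B, 3); (B, 3); (B, 4); (B, 5); (B, 5); (B, 5); (B, 5); (NULL, 1); (NULL, 5); (NULL, 5)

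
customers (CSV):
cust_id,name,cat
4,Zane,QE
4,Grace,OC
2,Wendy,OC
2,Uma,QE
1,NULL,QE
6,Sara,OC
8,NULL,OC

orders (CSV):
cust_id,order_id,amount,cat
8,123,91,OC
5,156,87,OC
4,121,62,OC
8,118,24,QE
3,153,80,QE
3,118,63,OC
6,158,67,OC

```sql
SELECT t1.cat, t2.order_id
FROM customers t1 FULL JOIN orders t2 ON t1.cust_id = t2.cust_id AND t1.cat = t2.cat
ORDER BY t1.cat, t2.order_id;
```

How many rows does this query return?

11

FULL OUTER JOIN keeps every row from both sides; unmatched rows get NULL for the other side's columns.
Matching on t1.cust_id = t2.cust_id AND t1.cat = t2.cat.
- cust_id=4, cat=QE: no t2 row matches, row kept with t2 columns NULL.
- cust_id=4, cat=OC: 1 matching t2 row(s), so 1 row(s) emitted.
- cust_id=2, cat=OC: no t2 row matches, row kept with t2 columns NULL.
- cust_id=2, cat=QE: no t2 row matches, row kept with t2 columns NULL.
- cust_id=1, cat=QE: no t2 row matches, row kept with t2 columns NULL.
- cust_id=6, cat=OC: 1 matching t2 row(s), so 1 row(s) emitted.
- cust_id=8, cat=OC: 1 matching t2 row(s), so 1 row(s) emitted.
- 4 t2 row(s) had no t1 match → kept, t1 columns NULL.
Total: 3 matched + 8 padded = 11 rows.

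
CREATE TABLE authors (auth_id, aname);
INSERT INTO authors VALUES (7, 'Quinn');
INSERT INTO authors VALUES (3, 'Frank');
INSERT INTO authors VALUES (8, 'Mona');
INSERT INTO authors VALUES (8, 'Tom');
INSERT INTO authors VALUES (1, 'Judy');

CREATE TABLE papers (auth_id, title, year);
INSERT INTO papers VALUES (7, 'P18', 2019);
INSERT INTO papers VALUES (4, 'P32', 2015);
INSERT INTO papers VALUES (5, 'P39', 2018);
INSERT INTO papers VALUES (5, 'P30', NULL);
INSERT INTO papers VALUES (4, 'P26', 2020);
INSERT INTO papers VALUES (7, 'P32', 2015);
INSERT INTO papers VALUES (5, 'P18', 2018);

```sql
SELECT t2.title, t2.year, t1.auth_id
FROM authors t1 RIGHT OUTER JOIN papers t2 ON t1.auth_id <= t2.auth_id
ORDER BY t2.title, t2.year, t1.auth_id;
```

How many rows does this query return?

16

RIGHT JOIN keeps every row from `papers`; unmatched rows get NULL for `authors`'s columns.
Matching on t1.auth_id <= t2.auth_id.
Matched pairs: 16; unmatched t2 rows kept: 0.
Total: 16 rows.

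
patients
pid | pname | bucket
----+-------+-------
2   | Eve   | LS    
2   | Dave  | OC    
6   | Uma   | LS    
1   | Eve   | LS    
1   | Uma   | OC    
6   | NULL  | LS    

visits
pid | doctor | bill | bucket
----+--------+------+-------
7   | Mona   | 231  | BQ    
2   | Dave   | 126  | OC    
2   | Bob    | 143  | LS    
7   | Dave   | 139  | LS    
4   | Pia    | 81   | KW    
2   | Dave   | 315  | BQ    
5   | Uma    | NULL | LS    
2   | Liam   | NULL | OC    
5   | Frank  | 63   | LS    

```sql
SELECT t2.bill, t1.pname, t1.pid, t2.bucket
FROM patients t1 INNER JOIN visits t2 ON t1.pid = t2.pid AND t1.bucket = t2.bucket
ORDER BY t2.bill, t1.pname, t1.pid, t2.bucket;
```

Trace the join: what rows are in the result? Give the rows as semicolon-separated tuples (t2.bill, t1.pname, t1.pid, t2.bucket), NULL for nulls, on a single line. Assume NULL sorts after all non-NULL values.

INNER JOIN keeps only pairs where the ON condition holds.
Matching on t1.pid = t2.pid AND t1.bucket = t2.bucket.
- t1 row (pid=2, bucket=LS): matches 1 t2 row(s) → 1 output row(s).
- t1 row (pid=2, bucket=OC): matches 2 t2 row(s) → 2 output row(s).
- t1 row (pid=6, bucket=LS): no match → dropped.
- t1 row (pid=1, bucket=LS): no match → dropped.
- t1 row (pid=1, bucket=OC): no match → dropped.
- t1 row (pid=6, bucket=LS): no match → dropped.
After projecting and ordering:
t2.bill | t1.pname | t1.pid | t2.bucket
126 | Dave | 2 | OC
143 | Eve | 2 | LS
NULL | Dave | 2 | OC

(126, Dave, 2, OC); (143, Eve, 2, LS); (NULL, Dave, 2, OC)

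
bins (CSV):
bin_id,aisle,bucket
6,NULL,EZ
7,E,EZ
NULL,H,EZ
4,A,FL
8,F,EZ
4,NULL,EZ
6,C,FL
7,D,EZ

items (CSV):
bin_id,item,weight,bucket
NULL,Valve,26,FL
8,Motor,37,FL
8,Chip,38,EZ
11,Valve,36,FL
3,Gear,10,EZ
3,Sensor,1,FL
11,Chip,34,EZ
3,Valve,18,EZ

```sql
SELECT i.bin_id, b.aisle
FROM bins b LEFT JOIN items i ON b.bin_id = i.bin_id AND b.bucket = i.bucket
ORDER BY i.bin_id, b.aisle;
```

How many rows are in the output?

8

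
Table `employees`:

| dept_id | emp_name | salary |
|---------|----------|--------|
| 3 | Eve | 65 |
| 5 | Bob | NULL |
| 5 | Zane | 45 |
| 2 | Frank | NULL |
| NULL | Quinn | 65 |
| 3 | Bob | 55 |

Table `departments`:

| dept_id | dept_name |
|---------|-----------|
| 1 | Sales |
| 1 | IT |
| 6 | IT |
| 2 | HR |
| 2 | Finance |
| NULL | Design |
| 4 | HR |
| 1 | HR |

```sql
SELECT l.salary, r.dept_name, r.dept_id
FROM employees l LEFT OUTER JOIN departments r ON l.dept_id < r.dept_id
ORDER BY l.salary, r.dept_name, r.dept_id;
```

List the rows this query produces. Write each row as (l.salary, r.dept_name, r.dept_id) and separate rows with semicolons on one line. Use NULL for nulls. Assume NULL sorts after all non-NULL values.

LEFT JOIN keeps every row from `employees`; unmatched rows get NULL for `departments`'s columns.
Matching on l.dept_id < r.dept_id. A NULL in a compared column never satisfies the condition.
- l[0] dept_id=3 → 2 match(es) in r → 2 row(s).
- l[1] dept_id=5 → 1 match(es) in r → 1 row(s).
- l[2] dept_id=5 → 1 match(es) in r → 1 row(s).
- l[3] dept_id=2 → 2 match(es) in r → 2 row(s).
- l[4] dept_id=NULL → no match; kept with NULLs on the r side.
- l[5] dept_id=3 → 2 match(es) in r → 2 row(s).
After projecting and ordering:
l.salary | r.dept_name | r.dept_id
45 | IT | 6
55 | HR | 4
55 | IT | 6
65 | HR | 4
65 | IT | 6
65 | NULL | NULL
NULL | HR | 4
NULL | IT | 6
NULL | IT | 6

(45, IT, 6); (55, HR, 4); (55, IT, 6); (65, HR, 4); (65, IT, 6); (65, NULL, NULL); (NULL, HR, 4); (NULL, IT, 6); (NULL, IT, 6)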